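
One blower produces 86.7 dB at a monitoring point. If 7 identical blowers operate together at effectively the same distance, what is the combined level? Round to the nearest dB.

95 dB

With 7 equal, uncorrelated contributions the intensity is 7× that of one unit, giving a rise of 10·log₁₀ 7.
L_total = 86.7 + 10·log₁₀(7) = 86.7 + 8.451 = 95.15 dB.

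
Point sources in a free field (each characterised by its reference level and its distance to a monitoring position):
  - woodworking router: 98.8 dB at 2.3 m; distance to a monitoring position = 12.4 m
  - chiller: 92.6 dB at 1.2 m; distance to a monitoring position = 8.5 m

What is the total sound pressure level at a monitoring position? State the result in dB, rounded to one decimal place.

84.7 dB

First find each source's level at the receiver (point-source: −20·log₁₀(r/r_ref)), then combine on an intensity basis.
woodworking router: 98.8 − 20·log₁₀(12.4/2.3) = 98.8 − 14.63 = 84.17 dB.
chiller: 92.6 − 20·log₁₀(8.5/1.2) = 92.6 − 17.00 = 75.60 dB.
Σ 10^(L/10) = 2.973e+08 → L_total = 10·log₁₀(2.973e+08) = 84.73 dB.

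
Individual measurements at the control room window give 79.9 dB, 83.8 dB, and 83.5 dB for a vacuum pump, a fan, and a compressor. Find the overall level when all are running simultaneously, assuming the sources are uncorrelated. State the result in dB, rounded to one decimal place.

For uncorrelated sources the intensities add, so convert each level to linear form, sum, and take 10·log₁₀ of the total.
Σ 10^(L/10) = 10^(79.9/10) + 10^(83.8/10) + 10^(83.5/10) = 5.615e+08.
L_total = 10·log₁₀(5.615e+08) = 87.49 dB.

87.5 dB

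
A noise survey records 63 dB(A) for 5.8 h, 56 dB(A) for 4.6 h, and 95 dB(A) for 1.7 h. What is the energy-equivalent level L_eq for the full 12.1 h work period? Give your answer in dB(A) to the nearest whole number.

86 dB(A)

L_eq = 10·log₁₀[(1/T)·Σ tᵢ·10^(Lᵢ/10)] with T = 12.1 h.
Σ tᵢ·10^(Lᵢ/10) = 5.8·10^(63/10) + 4.6·10^(56/10) + 1.7·10^(95/10) = 5.389e+09.
L_eq = 10·log₁₀(5.389e+09/12.1) = 86.49 dB(A).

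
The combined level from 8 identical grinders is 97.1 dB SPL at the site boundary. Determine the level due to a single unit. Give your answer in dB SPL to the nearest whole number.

88 dB SPL

For N identical incoherent sources L_total = L₁ + 10·log₁₀ N, so L₁ = 97.1 − 10·log₁₀(8) = 97.1 − 9.031.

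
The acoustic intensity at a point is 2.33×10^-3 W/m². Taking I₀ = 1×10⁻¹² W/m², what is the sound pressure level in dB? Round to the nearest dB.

94 dB

Dividing by I₀ shifts the exponent by 12: I/I₀ = 2.33×10^9.
L = 10·(0.3674 + 9) = 93.67 dB.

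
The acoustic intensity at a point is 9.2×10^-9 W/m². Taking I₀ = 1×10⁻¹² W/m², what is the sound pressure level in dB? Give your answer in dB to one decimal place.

39.6 dB

I/I₀ = 9.2×10^-9/10⁻¹² = 9.2×10^3, and L = 10·log₁₀(I/I₀).
L = 10·(0.9638 + 3) = 39.64 dB.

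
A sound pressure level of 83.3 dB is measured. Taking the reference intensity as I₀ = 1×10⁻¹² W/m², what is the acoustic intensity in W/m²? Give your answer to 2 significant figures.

I = I₀·10^(L/10) = 10⁻¹² × 10^(83.3/10) = 10^(-3.670).

0.00021 W/m²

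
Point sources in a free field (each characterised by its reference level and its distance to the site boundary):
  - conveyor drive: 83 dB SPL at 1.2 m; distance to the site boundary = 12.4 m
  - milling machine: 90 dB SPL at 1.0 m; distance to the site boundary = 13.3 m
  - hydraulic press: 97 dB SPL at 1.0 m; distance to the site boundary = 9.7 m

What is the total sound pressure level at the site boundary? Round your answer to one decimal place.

Propagate each source to the receiver with L = L_ref − 20·log₁₀(r/r_ref), then add intensities.
conveyor drive: 83 − 20·log₁₀(12.4/1.2) = 83 − 20.28 = 62.72 dB SPL.
milling machine: 90 − 20·log₁₀(13.3/1.0) = 90 − 22.48 = 67.52 dB SPL.
hydraulic press: 97 − 20·log₁₀(9.7/1.0) = 97 − 19.74 = 77.26 dB SPL.
Σ 10^(L/10) = 6.079e+07 → L_total = 10·log₁₀(6.079e+07) = 77.84 dB SPL.

77.8 dB SPL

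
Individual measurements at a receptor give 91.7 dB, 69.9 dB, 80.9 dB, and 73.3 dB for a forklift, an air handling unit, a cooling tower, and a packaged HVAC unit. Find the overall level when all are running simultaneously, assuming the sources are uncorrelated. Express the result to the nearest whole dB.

92 dB

Incoherent sources combine by intensity addition: L_total = 10·log₁₀(Σ 10^(L_i/10)).
Σ 10^(L/10) = 10^(91.7/10) + 10^(69.9/10) + 10^(80.9/10) + 10^(73.3/10) = 1.633e+09.
L_total = 10·log₁₀(1.633e+09) = 92.13 dB.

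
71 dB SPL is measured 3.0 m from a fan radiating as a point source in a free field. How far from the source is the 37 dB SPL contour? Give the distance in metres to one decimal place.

The 34.0 dB drop corresponds to a distance ratio of 10^(34.0/20) for a point source.
r₂ = 3.0·10^((71−37)/20) = 3.0·10^(34.0/20) = 150.36 m.

150.4 m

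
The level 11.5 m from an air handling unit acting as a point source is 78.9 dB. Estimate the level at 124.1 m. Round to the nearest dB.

58 dB

Spherical spreading from a point source gives a 20·log₁₀(r₂/r₁) drop.
L₂ = 78.9 − 20·log₁₀(124.1/11.5) = 78.9 − 20.661 = 58.24 dB.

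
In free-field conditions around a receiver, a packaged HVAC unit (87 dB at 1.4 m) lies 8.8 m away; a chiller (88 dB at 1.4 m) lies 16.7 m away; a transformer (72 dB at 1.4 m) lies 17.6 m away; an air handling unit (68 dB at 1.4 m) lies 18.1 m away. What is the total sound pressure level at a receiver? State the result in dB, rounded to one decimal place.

72.4 dB

Propagate each source to the receiver with L = L_ref − 20·log₁₀(r/r_ref), then add intensities.
packaged HVAC unit: 87 − 20·log₁₀(8.8/1.4) = 87 − 15.97 = 71.03 dB.
chiller: 88 − 20·log₁₀(16.7/1.4) = 88 − 21.53 = 66.47 dB.
transformer: 72 − 20·log₁₀(17.6/1.4) = 72 − 21.99 = 50.01 dB.
air handling unit: 68 − 20·log₁₀(18.1/1.4) = 68 − 22.23 = 45.77 dB.
Σ 10^(L/10) = 1.726e+07 → L_total = 10·log₁₀(1.726e+07) = 72.37 dB.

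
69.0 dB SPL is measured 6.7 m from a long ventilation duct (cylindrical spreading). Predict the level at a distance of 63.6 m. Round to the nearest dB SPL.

Cylindrical spreading from a line source gives a 10·log₁₀(r₂/r₁) drop.
L₂ = 69.0 − 10·log₁₀(63.6/6.7) = 69.0 − 9.774 = 59.23 dB SPL.

59 dB SPL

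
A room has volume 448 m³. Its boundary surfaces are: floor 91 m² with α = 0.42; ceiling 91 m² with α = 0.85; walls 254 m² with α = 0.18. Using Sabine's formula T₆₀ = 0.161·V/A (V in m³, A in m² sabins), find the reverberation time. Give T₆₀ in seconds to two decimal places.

0.45 s

Summing Sᵢαᵢ: 91·0.42 + 91·0.85 + 254·0.18 = 161.29 m².
T₆₀ = 0.161·V/A = 0.161·448/161.29 = 0.447 s.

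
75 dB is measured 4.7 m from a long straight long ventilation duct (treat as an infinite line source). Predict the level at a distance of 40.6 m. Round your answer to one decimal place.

For a line source, L₂ = L₁ − 10·log₁₀(r₂/r₁).
L₂ = 75 − 10·log₁₀(40.6/4.7) = 75 − 9.364 = 65.64 dB.

65.6 dB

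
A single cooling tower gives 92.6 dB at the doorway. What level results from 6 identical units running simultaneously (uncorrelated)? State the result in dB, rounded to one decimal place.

100.4 dB

L_total = L₁ + 10·log₁₀ N for N identical incoherent sources.
L_total = 92.6 + 10·log₁₀(6) = 92.6 + 7.782 = 100.38 dB.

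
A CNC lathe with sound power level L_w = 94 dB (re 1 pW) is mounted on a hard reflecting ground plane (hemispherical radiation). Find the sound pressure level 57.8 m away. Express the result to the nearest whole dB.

L_p = L_w − 10·log₁₀(2π·r²) with r = 57.8 m.
2π·r² = 2.099e+04 m², 10·log₁₀ of that is 43.220 dB.
L_p = 94 − 43.220 = 50.78 dB.

51 dB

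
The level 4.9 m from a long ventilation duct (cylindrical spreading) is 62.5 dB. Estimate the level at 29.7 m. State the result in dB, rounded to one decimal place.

For a line source, L₂ = L₁ − 10·log₁₀(r₂/r₁).
L₂ = 62.5 − 10·log₁₀(29.7/4.9) = 62.5 − 7.826 = 54.67 dB.

54.7 dB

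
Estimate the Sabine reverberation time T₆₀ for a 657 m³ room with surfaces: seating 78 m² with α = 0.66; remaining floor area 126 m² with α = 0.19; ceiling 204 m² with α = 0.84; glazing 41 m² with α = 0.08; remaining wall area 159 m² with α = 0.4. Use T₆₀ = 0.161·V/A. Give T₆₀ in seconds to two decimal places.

0.34 s

Summing Sᵢαᵢ: 78·0.66 + 126·0.19 + 204·0.84 + 41·0.08 + 159·0.4 = 313.66 m².
T₆₀ = 0.161 × 657 / 313.66 = 0.337 s.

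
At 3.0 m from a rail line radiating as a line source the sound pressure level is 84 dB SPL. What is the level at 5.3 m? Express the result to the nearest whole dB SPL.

82 dB SPL

Cylindrical spreading from a line source gives a 10·log₁₀(r₂/r₁) drop.
L₂ = 84 − 10·log₁₀(5.3/3.0) = 84 − 2.472 = 81.53 dB SPL.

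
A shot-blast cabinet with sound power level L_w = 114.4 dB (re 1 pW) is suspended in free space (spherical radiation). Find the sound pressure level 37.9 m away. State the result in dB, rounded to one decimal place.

71.8 dB

Free-field spherical radiation: L_p = L_w − 10·log₁₀(4π·r²), r = 37.9 m.
4π·r² = 1.805e+04 m², 10·log₁₀ of that is 42.565 dB.
L_p = 114.4 − 42.565 = 71.84 dB.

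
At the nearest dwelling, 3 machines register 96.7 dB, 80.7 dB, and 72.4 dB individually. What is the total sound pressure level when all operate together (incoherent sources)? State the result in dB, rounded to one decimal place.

Incoherent sources combine by intensity addition: L_total = 10·log₁₀(Σ 10^(L_i/10)).
Σ 10^(L/10) = 10^(96.7/10) + 10^(80.7/10) + 10^(72.4/10) = 4.812e+09.
L_total = 10·log₁₀(4.812e+09) = 96.82 dB.

96.8 dB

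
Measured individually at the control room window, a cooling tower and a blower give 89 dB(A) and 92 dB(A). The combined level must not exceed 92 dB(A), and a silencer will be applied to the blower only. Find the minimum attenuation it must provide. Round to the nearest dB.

3 dB

Everything except the blower sums to 10^(89/10) = 7.943e+08 in linear terms, 89.00 dB(A).
To meet 92 dB(A) overall, the treated blower may contribute at most 10^(92/10) − 7.943e+08 = 7.906e+08, i.e. 88.98 dB(A).
Required insertion loss = 92 − 88.98 = 3.02 dB.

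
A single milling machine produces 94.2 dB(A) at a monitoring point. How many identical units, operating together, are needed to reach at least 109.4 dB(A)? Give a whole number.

N identical sources give L₁ + 10·log₁₀ N, so require 10·log₁₀ N ≥ 109.4 − 94.2 = 15.2 dB.
N ≥ 10^(15.2/10) = 33.113, so N = 34.

34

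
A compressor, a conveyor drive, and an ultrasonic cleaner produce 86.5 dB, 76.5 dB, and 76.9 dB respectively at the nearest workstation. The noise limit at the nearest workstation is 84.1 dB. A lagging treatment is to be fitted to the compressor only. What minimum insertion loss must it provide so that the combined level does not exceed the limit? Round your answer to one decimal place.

4.4 dB

Everything except the compressor sums to 10^(76.5/10) + 10^(76.9/10) = 9.365e+07 in linear terms, 79.71 dB.
The limit corresponds to 10^(84.1/10) = 2.570e+08; subtracting the fixed part leaves 1.634e+08 for the compressor, i.e. 82.13 dB.
Required insertion loss = 86.5 − 82.13 = 4.37 dB.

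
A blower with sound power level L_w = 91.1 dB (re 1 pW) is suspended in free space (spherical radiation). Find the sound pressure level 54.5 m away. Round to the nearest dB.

45 dB

Free-field spherical radiation: L_p = L_w − 10·log₁₀(4π·r²), r = 54.5 m.
4π·r² = 3.733e+04 m², 10·log₁₀ of that is 45.720 dB.
L_p = 91.1 − 45.720 = 45.38 dB.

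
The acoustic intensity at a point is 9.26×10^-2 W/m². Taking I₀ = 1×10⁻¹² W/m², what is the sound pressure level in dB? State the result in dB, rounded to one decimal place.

Dividing by I₀ shifts the exponent by 12: I/I₀ = 9.26×10^10.
L = 10·(0.9666 + 10) = 109.67 dB.

109.7 dB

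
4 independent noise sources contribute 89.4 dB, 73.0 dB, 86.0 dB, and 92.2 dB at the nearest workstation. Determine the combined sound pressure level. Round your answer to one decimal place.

94.7 dB

Incoherent sources combine by intensity addition: L_total = 10·log₁₀(Σ 10^(L_i/10)).
Σ 10^(L/10) = 10^(89.4/10) + 10^(73.0/10) + 10^(86.0/10) + 10^(92.2/10) = 2.949e+09.
L_total = 10·log₁₀(2.949e+09) = 94.70 dB.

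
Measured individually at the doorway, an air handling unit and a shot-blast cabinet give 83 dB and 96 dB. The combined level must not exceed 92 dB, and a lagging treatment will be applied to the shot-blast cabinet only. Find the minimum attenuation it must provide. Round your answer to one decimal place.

4.6 dB

Fixed contribution from the other source: Σ 10^(L/10) = 10^(83/10) = 1.995e+08 (83.00 dB).
To meet 92 dB overall, the treated shot-blast cabinet may contribute at most 10^(92/10) − 1.995e+08 = 1.385e+09, i.e. 91.42 dB.
Required insertion loss = 96 − 91.42 = 4.58 dB.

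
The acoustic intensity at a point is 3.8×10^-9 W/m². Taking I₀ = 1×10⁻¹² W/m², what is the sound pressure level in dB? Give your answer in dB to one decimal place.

I/I₀ = 3.8×10^-9/10⁻¹² = 3.8×10^3, and L = 10·log₁₀(I/I₀).
L = 10·(0.5798 + 3) = 35.80 dB.

35.8 dB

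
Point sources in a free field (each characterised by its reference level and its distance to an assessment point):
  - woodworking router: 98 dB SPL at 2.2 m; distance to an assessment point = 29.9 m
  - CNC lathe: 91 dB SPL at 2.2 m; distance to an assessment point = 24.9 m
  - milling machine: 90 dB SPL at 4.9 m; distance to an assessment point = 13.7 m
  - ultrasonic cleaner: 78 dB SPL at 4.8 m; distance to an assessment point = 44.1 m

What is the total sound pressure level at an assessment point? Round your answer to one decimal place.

82.4 dB SPL

First find each source's level at the receiver (point-source: −20·log₁₀(r/r_ref)), then combine on an intensity basis.
woodworking router: 98 − 20·log₁₀(29.9/2.2) = 98 − 22.66 = 75.34 dB SPL.
CNC lathe: 91 − 20·log₁₀(24.9/2.2) = 91 − 21.08 = 69.92 dB SPL.
milling machine: 90 − 20·log₁₀(13.7/4.9) = 90 − 8.93 = 81.07 dB SPL.
ultrasonic cleaner: 78 − 20·log₁₀(44.1/4.8) = 78 − 19.26 = 58.74 dB SPL.
Σ 10^(L/10) = 1.727e+08 → L_total = 10·log₁₀(1.727e+08) = 82.37 dB SPL.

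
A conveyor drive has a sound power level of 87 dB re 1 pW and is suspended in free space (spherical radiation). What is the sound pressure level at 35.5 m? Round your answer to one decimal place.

Free-field spherical radiation: L_p = L_w − 10·log₁₀(4π·r²), r = 35.5 m.
4π·r² = 1.584e+04 m², 10·log₁₀ of that is 41.997 dB.
L_p = 87 − 41.997 = 45.00 dB.

45.0 dB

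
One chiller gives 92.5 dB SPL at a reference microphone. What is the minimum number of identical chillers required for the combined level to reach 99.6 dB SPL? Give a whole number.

6

N identical sources give L₁ + 10·log₁₀ N, so require 10·log₁₀ N ≥ 99.6 − 92.5 = 7.1 dB.
N ≥ 10^(7.1/10) = 5.129, so N = 6.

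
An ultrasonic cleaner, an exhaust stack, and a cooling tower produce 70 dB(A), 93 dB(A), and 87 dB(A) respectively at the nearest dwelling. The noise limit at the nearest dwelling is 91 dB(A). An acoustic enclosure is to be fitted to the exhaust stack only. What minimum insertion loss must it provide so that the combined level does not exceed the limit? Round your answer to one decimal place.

4.3 dB

The untreated sources together contribute 10^(70/10) + 10^(87/10) = 5.112e+08, i.e. 87.09 dB(A).
To meet 91 dB(A) overall, the treated exhaust stack may contribute at most 10^(91/10) − 5.112e+08 = 7.477e+08, i.e. 88.74 dB(A).
So the exhaust stack must be reduced from 93 to 88.74 dB(A): IL = 4.26 dB.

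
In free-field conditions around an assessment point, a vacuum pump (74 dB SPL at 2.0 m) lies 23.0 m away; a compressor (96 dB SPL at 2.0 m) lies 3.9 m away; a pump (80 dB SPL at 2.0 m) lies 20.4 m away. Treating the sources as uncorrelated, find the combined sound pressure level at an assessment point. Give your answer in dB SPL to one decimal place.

First find each source's level at the receiver (point-source: −20·log₁₀(r/r_ref)), then combine on an intensity basis.
vacuum pump: 74 − 20·log₁₀(23.0/2.0) = 74 − 21.21 = 52.79 dB SPL.
compressor: 96 − 20·log₁₀(3.9/2.0) = 96 − 5.80 = 90.20 dB SPL.
pump: 80 − 20·log₁₀(20.4/2.0) = 80 − 20.17 = 59.83 dB SPL.
Σ 10^(L/10) = 1.048e+09 → L_total = 10·log₁₀(1.048e+09) = 90.20 dB SPL.

90.2 dB SPL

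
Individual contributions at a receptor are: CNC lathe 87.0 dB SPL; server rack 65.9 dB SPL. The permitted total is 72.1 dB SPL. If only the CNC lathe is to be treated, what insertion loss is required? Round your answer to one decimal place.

16.1 dB

Fixed contribution from the other source: Σ 10^(L/10) = 10^(65.9/10) = 3.890e+06 (65.90 dB SPL).
The limit corresponds to 10^(72.1/10) = 1.622e+07; subtracting the fixed part leaves 1.233e+07 for the CNC lathe, i.e. 70.91 dB SPL.
So the CNC lathe must be reduced from 87.0 to 70.91 dB SPL: IL = 16.09 dB.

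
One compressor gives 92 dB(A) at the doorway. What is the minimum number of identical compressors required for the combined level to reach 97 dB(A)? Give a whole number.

4

N identical sources give L₁ + 10·log₁₀ N, so require 10·log₁₀ N ≥ 97 − 92 = 5.0 dB.
N ≥ 10^(5.0/10) = 3.162, so N = 4.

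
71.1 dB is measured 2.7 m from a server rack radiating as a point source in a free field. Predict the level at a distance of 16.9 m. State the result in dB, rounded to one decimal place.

For a point source, L₂ = L₁ − 20·log₁₀(r₂/r₁).
L₂ = 71.1 − 20·log₁₀(16.9/2.7) = 71.1 − 15.930 = 55.17 dB.

55.2 dB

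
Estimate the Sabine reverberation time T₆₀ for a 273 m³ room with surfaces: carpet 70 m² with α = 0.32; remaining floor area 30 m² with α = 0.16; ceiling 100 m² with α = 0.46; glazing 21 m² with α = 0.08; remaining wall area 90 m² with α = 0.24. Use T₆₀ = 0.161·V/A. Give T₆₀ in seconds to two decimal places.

0.46 s

Total absorption A = 70·0.32 + 30·0.16 + 100·0.46 + 21·0.08 + 90·0.24 = 96.48 m² sabins.
T₆₀ = 0.161·V/A = 0.161·273/96.48 = 0.456 s.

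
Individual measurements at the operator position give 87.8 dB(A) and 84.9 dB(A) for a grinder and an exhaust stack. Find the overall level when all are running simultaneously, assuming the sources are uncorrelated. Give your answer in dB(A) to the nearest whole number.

90 dB(A)

Incoherent sources combine by intensity addition: L_total = 10·log₁₀(Σ 10^(L_i/10)).
Σ 10^(L/10) = 10^(87.8/10) + 10^(84.9/10) = 9.116e+08.
L_total = 10·log₁₀(9.116e+08) = 89.60 dB(A).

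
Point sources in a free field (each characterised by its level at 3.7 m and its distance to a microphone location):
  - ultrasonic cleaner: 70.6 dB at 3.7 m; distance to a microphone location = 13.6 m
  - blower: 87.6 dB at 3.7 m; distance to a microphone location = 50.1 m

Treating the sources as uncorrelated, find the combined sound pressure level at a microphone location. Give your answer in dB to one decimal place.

First find each source's level at the receiver (point-source: −20·log₁₀(r/r_ref)), then combine on an intensity basis.
ultrasonic cleaner: 70.6 − 20·log₁₀(13.6/3.7) = 70.6 − 11.31 = 59.29 dB.
blower: 87.6 − 20·log₁₀(50.1/3.7) = 87.6 − 22.63 = 64.97 dB.
Σ 10^(L/10) = 3.988e+06 → L_total = 10·log₁₀(3.988e+06) = 66.01 dB.

66.0 dB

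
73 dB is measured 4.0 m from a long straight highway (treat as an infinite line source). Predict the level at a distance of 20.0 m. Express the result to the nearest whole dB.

For a line source, L₂ = L₁ − 10·log₁₀(r₂/r₁).
L₂ = 73 − 10·log₁₀(20.0/4.0) = 73 − 6.990 = 66.01 dB.

66 dB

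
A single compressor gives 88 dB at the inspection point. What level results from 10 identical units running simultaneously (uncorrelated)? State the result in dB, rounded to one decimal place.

98.0 dB

With 10 equal, uncorrelated contributions the intensity is 10× that of one unit, giving a rise of 10·log₁₀ 10.
L_total = 88 + 10·log₁₀(10) = 88 + 10.000 = 98.00 dB.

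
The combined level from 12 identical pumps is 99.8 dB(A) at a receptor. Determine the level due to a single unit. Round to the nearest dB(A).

Dividing the total intensity by 12 lowers the level by 10·log₁₀ 12 = 10.792 dB: L₁ = 99.8 − 10.792.

89 dB(A)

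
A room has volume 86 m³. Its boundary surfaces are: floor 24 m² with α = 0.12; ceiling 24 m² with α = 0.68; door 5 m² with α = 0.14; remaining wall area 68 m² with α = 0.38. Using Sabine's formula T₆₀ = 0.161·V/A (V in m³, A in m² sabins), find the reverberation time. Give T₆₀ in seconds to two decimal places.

0.30 s

A = Σ Sᵢαᵢ = 24·0.12 + 24·0.68 + 5·0.14 + 68·0.38 = 45.74 m².
T₆₀ = 0.161 × 86 / 45.74 = 0.303 s.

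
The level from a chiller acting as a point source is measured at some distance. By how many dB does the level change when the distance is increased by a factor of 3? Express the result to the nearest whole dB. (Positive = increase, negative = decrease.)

-10 dB

With spherical spreading the level changes by −20·log₁₀(r₂/r₁).
ΔL = −20·log₁₀(3) = -9.54 dB.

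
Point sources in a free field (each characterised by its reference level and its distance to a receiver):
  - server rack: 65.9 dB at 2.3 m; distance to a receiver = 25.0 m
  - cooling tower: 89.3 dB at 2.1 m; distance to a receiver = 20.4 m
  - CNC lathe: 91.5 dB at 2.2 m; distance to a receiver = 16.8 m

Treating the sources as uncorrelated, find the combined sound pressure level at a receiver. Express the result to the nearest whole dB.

75 dB

First find each source's level at the receiver (point-source: −20·log₁₀(r/r_ref)), then combine on an intensity basis.
server rack: 65.9 − 20·log₁₀(25.0/2.3) = 65.9 − 20.72 = 45.18 dB.
cooling tower: 89.3 − 20·log₁₀(20.4/2.1) = 89.3 − 19.75 = 69.55 dB.
CNC lathe: 91.5 − 20·log₁₀(16.8/2.2) = 91.5 − 17.66 = 73.84 dB.
Σ 10^(L/10) = 3.328e+07 → L_total = 10·log₁₀(3.328e+07) = 75.22 dB.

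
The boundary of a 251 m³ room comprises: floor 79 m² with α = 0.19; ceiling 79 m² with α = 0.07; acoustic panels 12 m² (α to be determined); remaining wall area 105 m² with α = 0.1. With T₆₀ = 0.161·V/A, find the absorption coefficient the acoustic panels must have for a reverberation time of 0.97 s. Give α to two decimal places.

0.89

From T₆₀ = 0.161·V/A, the target T₆₀ = 0.97 s needs A = 0.161·251/0.97 = 41.66 m².
Absorption from the other surfaces = 79·0.19 + 79·0.07 + 105·0.1 = 31.04 m², so the acoustic panels must supply 10.62 m² over 12 m².
α = 10.62/12 = 0.885.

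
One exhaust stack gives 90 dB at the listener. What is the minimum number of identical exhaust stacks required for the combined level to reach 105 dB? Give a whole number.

The shortfall is 105 − 90 = 15.0 dB, and N units add 10·log₁₀ N, so need 10·log₁₀ N ≥ 15.0.
N ≥ 10^(15.0/10) = 31.623, so N = 32.

32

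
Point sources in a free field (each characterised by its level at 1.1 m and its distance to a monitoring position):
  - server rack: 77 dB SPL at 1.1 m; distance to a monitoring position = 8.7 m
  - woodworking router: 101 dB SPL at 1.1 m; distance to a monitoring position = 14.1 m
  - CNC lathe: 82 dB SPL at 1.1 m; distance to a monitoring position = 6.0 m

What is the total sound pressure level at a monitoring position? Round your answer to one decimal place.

79.2 dB SPL

Apply inverse-square spreading to bring every level to the receiver, then sum 10^(L/10).
server rack: 77 − 20·log₁₀(8.7/1.1) = 77 − 17.96 = 59.04 dB SPL.
woodworking router: 101 − 20·log₁₀(14.1/1.1) = 101 − 22.16 = 78.84 dB SPL.
CNC lathe: 82 − 20·log₁₀(6.0/1.1) = 82 − 14.74 = 67.26 dB SPL.
Σ 10^(L/10) = 8.275e+07 → L_total = 10·log₁₀(8.275e+07) = 79.18 dB SPL.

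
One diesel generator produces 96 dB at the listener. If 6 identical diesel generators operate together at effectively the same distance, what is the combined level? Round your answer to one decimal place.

103.8 dB

N identical incoherent sources raise the level by 10·log₁₀ N.
L_total = 96 + 10·log₁₀(6) = 96 + 7.782 = 103.78 dB.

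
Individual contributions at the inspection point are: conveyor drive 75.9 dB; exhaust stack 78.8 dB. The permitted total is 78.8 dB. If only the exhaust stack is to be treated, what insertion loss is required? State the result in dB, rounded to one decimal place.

Everything except the exhaust stack sums to 10^(75.9/10) = 3.890e+07 in linear terms, 75.90 dB.
To meet 78.8 dB overall, the treated exhaust stack may contribute at most 10^(78.8/10) − 3.890e+07 = 3.695e+07, i.e. 75.68 dB.
Required insertion loss = 78.8 − 75.68 = 3.12 dB.

3.1 dB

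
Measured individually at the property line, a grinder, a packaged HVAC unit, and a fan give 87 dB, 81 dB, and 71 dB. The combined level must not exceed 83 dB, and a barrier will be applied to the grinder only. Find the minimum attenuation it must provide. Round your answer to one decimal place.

9.1 dB

Fixed contribution from the other sources: Σ 10^(L/10) = 10^(81/10) + 10^(71/10) = 1.385e+08 (81.41 dB).
To meet 83 dB overall, the treated grinder may contribute at most 10^(83/10) − 1.385e+08 = 6.104e+07, i.e. 77.86 dB.
Required insertion loss = 87 − 77.86 = 9.14 dB.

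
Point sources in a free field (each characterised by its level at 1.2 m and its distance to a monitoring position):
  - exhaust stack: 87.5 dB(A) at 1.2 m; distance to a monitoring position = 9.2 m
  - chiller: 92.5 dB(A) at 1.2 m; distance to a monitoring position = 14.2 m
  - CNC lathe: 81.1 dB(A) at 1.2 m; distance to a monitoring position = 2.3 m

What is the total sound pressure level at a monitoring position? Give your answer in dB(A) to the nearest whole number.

Apply inverse-square spreading to bring every level to the receiver, then sum 10^(L/10).
exhaust stack: 87.5 − 20·log₁₀(9.2/1.2) = 87.5 − 17.69 = 69.81 dB(A).
chiller: 92.5 − 20·log₁₀(14.2/1.2) = 92.5 − 21.46 = 71.04 dB(A).
CNC lathe: 81.1 − 20·log₁₀(2.3/1.2) = 81.1 − 5.65 = 75.45 dB(A).
Σ 10^(L/10) = 5.733e+07 → L_total = 10·log₁₀(5.733e+07) = 77.58 dB(A).

78 dB(A)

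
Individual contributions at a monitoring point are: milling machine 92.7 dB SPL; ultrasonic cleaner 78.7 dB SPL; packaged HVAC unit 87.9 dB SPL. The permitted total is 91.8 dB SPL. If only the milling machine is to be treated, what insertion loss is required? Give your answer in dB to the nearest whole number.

Fixed contribution from the other sources: Σ 10^(L/10) = 10^(78.7/10) + 10^(87.9/10) = 6.907e+08 (88.39 dB SPL).
To meet 91.8 dB SPL overall, the treated milling machine may contribute at most 10^(91.8/10) − 6.907e+08 = 8.228e+08, i.e. 89.15 dB SPL.
Required insertion loss = 92.7 − 89.15 = 3.55 dB.

4 dB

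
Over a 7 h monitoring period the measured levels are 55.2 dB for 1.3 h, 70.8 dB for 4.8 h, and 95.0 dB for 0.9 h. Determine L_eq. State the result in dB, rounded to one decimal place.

86.2 dB

The energy average is taken in the linear domain: L_eq = 10·log₁₀[(Σ tᵢ·10^(Lᵢ/10))/T], T = 7 h.
Σ tᵢ·10^(Lᵢ/10) = 1.3·10^(55.2/10) + 4.8·10^(70.8/10) + 0.9·10^(95.0/10) = 2.904e+09.
L_eq = 10·log₁₀(2.904e+09/7) = 86.18 dB.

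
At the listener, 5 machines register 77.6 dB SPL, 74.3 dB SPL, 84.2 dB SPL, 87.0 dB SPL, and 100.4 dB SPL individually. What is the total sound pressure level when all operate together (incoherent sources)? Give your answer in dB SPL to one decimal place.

100.7 dB SPL

Incoherent sources combine by intensity addition: L_total = 10·log₁₀(Σ 10^(L_i/10)).
Σ 10^(L/10) = 10^(77.6/10) + 10^(74.3/10) + 10^(84.2/10) + 10^(87.0/10) + 10^(100.4/10) = 1.181e+10.
L_total = 10·log₁₀(1.181e+10) = 100.72 dB SPL.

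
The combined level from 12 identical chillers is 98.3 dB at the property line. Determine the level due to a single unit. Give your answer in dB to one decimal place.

For N identical incoherent sources L_total = L₁ + 10·log₁₀ N, so L₁ = 98.3 − 10·log₁₀(12) = 98.3 − 10.792.

87.5 dB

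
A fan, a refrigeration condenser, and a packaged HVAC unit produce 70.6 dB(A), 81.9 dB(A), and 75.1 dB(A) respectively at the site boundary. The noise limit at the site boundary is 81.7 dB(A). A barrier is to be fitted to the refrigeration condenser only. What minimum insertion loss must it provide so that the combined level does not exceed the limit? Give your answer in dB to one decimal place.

Fixed contribution from the other sources: Σ 10^(L/10) = 10^(70.6/10) + 10^(75.1/10) = 4.384e+07 (76.42 dB(A)).
To meet 81.7 dB(A) overall, the treated refrigeration condenser may contribute at most 10^(81.7/10) − 4.384e+07 = 1.041e+08, i.e. 80.17 dB(A).
So the refrigeration condenser must be reduced from 81.9 to 80.17 dB(A): IL = 1.73 dB.

1.7 dB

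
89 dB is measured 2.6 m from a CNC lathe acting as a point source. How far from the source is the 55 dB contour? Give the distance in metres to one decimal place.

130.3 m

The 34.0 dB drop corresponds to a distance ratio of 10^(34.0/20) for a point source.
r₂ = 2.6·10^((89−55)/20) = 2.6·10^(34.0/20) = 130.31 m.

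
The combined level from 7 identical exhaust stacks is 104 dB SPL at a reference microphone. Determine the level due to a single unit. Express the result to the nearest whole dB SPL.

96 dB SPL

7 equal contributions raise the level by 10·log₁₀ 7 = 8.451 dB, so each unit alone gives 104 − 8.451.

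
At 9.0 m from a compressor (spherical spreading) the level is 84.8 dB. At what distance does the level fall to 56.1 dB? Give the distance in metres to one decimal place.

245.0 m

Point-source spreading drops the level by 20·log₁₀(r₂/r₁); inverting, r₂/r₁ = 10^(ΔL/20).
r₂ = 9.0·10^((84.8−56.1)/20) = 9.0·10^(28.7/20) = 245.04 m.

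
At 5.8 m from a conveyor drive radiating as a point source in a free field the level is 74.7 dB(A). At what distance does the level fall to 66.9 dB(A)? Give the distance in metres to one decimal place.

14.2 m

For a point source L₁ − L₂ = 20·log₁₀(r₂/r₁), so r₂ = r₁·10^((L₁−L₂)/20).
r₂ = 5.8·10^((74.7−66.9)/20) = 5.8·10^(7.8/20) = 14.24 m.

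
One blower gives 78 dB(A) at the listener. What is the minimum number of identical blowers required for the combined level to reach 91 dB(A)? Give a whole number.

20

N identical sources give L₁ + 10·log₁₀ N, so require 10·log₁₀ N ≥ 91 − 78 = 13.0 dB.
N ≥ 10^(13.0/10) = 19.953, so N = 20.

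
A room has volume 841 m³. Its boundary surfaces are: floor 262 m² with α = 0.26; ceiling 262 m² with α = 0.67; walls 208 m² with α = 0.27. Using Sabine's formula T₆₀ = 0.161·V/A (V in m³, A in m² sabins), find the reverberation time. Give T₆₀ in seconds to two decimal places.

0.45 s

Total absorption A = 262·0.26 + 262·0.67 + 208·0.27 = 299.82 m² sabins.
T₆₀ = 0.161 × 841 / 299.82 = 0.452 s.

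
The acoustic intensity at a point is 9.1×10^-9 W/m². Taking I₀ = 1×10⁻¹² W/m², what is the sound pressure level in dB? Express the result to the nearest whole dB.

I/I₀ = 9.1×10^-9/10⁻¹² = 9.1×10^3, and L = 10·log₁₀(I/I₀).
L = 10·(0.9590 + 3) = 39.59 dB.

40 dB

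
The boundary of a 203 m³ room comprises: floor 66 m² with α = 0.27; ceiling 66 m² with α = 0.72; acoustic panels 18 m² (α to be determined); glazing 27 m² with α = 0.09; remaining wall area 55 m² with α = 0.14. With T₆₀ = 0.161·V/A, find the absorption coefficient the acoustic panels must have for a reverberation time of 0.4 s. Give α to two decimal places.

0.35

Required total absorption A = 0.161·203/0.4 = 81.71 m².
Absorption from the other surfaces = 66·0.27 + 66·0.72 + 27·0.09 + 55·0.14 = 75.47 m², so the acoustic panels must supply 6.24 m² over 18 m².
α = 6.24/18 = 0.347.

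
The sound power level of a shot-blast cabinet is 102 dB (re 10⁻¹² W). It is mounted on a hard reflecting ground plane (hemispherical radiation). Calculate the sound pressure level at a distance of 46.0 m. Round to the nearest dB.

The power spreads over a hemisphere of area 2π·r², so L_p = L_w − 10·log₁₀(2π·r²).
2π·r² = 1.33e+04 m², 10·log₁₀ of that is 41.237 dB.
L_p = 102 − 41.237 = 60.76 dB.

61 dB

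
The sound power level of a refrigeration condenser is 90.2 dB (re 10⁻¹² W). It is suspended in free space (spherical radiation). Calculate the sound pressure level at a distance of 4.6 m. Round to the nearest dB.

66 dB

Free-field spherical radiation: L_p = L_w − 10·log₁₀(4π·r²), r = 4.6 m.
4π·r² = 265.9 m², 10·log₁₀ of that is 24.247 dB.
L_p = 90.2 − 24.247 = 65.95 dB.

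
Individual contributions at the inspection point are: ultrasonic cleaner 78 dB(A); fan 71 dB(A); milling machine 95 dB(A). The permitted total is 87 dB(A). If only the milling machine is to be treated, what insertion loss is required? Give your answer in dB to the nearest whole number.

9 dB

Fixed contribution from the other sources: Σ 10^(L/10) = 10^(78/10) + 10^(71/10) = 7.568e+07 (78.79 dB(A)).
To meet 87 dB(A) overall, the treated milling machine may contribute at most 10^(87/10) − 7.568e+07 = 4.255e+08, i.e. 86.29 dB(A).
Required insertion loss = 95 − 86.29 = 8.71 dB.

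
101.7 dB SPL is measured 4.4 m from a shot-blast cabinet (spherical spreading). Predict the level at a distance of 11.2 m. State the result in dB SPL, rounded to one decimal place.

Spherical spreading from a point source gives a 20·log₁₀(r₂/r₁) drop.
L₂ = 101.7 − 20·log₁₀(11.2/4.4) = 101.7 − 8.115 = 93.58 dB SPL.

93.6 dB SPL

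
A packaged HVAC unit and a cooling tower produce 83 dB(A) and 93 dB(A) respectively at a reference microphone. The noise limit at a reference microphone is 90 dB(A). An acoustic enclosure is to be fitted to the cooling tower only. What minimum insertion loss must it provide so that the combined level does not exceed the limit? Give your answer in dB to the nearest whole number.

4 dB

Fixed contribution from the other source: Σ 10^(L/10) = 10^(83/10) = 1.995e+08 (83.00 dB(A)).
To meet 90 dB(A) overall, the treated cooling tower may contribute at most 10^(90/10) − 1.995e+08 = 8.005e+08, i.e. 89.03 dB(A).
Required insertion loss = 93 − 89.03 = 3.97 dB.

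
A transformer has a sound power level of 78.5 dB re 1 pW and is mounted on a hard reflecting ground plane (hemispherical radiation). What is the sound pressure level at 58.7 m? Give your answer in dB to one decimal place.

35.1 dB

L_p = L_w − 10·log₁₀(2π·r²) with r = 58.7 m.
2π·r² = 2.165e+04 m², 10·log₁₀ of that is 43.355 dB.
L_p = 78.5 − 43.355 = 35.15 dB.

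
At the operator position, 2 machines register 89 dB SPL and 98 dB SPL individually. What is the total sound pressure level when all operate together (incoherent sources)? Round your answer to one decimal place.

For uncorrelated sources the intensities add, so convert each level to linear form, sum, and take 10·log₁₀ of the total.
Σ 10^(L/10) = 10^(89/10) + 10^(98/10) = 7.104e+09.
L_total = 10·log₁₀(7.104e+09) = 98.51 dB SPL.

98.5 dB SPL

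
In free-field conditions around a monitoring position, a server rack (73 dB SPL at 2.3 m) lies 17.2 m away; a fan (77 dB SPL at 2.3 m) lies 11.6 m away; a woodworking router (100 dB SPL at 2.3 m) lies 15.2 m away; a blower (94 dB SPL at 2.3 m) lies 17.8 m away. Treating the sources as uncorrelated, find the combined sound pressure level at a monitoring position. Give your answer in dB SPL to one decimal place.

First find each source's level at the receiver (point-source: −20·log₁₀(r/r_ref)), then combine on an intensity basis.
server rack: 73 − 20·log₁₀(17.2/2.3) = 73 − 17.48 = 55.52 dB SPL.
fan: 77 − 20·log₁₀(11.6/2.3) = 77 − 14.05 = 62.95 dB SPL.
woodworking router: 100 − 20·log₁₀(15.2/2.3) = 100 − 16.40 = 83.60 dB SPL.
blower: 94 − 20·log₁₀(17.8/2.3) = 94 − 17.77 = 76.23 dB SPL.
Σ 10^(L/10) = 2.732e+08 → L_total = 10·log₁₀(2.732e+08) = 84.37 dB SPL.

84.4 dB SPL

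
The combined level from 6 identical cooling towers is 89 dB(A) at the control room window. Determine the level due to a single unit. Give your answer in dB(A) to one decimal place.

Dividing the total intensity by 6 lowers the level by 10·log₁₀ 6 = 7.782 dB: L₁ = 89 − 7.782.

81.2 dB(A)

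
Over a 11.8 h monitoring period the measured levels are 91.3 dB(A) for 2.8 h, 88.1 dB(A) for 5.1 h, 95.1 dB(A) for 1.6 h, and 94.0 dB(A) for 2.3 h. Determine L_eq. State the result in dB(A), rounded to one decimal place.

91.8 dB(A)

Weight each interval's intensity by its duration and average over T = 11.8 h:
Σ tᵢ·10^(Lᵢ/10) = 2.8·10^(91.3/10) + 5.1·10^(88.1/10) + 1.6·10^(95.1/10) + 2.3·10^(94.0/10) = 1.802e+10.
L_eq = 10·log₁₀(1.802e+10/11.8) = 91.84 dB(A).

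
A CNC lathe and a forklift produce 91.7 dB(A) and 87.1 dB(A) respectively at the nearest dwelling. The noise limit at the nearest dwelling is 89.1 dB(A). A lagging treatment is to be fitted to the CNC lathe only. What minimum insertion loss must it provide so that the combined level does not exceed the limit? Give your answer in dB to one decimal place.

6.9 dB

Fixed contribution from the other source: Σ 10^(L/10) = 10^(87.1/10) = 5.129e+08 (87.10 dB(A)).
To meet 89.1 dB(A) overall, the treated CNC lathe may contribute at most 10^(89.1/10) − 5.129e+08 = 3.000e+08, i.e. 84.77 dB(A).
Required insertion loss = 91.7 − 84.77 = 6.93 dB.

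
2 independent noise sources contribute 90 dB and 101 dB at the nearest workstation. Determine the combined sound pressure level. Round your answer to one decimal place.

101.3 dB

For uncorrelated sources the intensities add, so convert each level to linear form, sum, and take 10·log₁₀ of the total.
Σ 10^(L/10) = 10^(90/10) + 10^(101/10) = 1.359e+10.
L_total = 10·log₁₀(1.359e+10) = 101.33 dB.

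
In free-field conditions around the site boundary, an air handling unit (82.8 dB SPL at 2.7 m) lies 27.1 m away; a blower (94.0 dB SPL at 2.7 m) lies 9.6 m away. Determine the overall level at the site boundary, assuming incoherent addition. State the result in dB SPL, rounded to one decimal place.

First find each source's level at the receiver (point-source: −20·log₁₀(r/r_ref)), then combine on an intensity basis.
air handling unit: 82.8 − 20·log₁₀(27.1/2.7) = 82.8 − 20.03 = 62.77 dB SPL.
blower: 94.0 − 20·log₁₀(9.6/2.7) = 94.0 − 11.02 = 82.98 dB SPL.
Σ 10^(L/10) = 2.006e+08 → L_total = 10·log₁₀(2.006e+08) = 83.02 dB SPL.

83.0 dB SPL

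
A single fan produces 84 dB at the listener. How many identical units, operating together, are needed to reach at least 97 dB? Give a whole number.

The shortfall is 97 − 84 = 13.0 dB, and N units add 10·log₁₀ N, so need 10·log₁₀ N ≥ 13.0.
N ≥ 10^(13.0/10) = 19.953, so N = 20.

20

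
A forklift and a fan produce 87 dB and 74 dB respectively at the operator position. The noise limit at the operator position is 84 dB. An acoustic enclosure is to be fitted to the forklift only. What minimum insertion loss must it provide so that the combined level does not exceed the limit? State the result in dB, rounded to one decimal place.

3.5 dB

The untreated sources together contribute 10^(74/10) = 2.512e+07, i.e. 74.00 dB.
To meet 84 dB overall, the treated forklift may contribute at most 10^(84/10) − 2.512e+07 = 2.261e+08, i.e. 83.54 dB.
So the forklift must be reduced from 87 to 83.54 dB: IL = 3.46 dB.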